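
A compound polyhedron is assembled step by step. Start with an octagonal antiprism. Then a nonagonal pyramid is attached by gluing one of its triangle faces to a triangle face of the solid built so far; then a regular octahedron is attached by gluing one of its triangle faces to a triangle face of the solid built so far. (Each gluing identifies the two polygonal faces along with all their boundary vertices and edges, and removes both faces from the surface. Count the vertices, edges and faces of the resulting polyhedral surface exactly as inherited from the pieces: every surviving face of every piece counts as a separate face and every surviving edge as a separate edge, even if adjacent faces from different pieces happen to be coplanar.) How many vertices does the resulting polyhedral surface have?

26

An octagonal antiprism: V=16, E=32, F=18.
Attach a nonagonal pyramid (V=10, E=18, F=10) along a 3-gon: merge 3 vertices and 3 edges, delete both glued faces → V=23, E=47, F=26.
Attach a regular octahedron (V=6, E=12, F=8) along a 3-gon: merge 3 vertices and 3 edges, delete both glued faces → V=26, E=56, F=32.
Check: V − E + F = 26 − 56 + 32 = 2.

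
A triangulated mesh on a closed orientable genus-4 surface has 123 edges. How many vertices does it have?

35

χ = 2 − 2·4 = -6, and every face is a triangle so 3F = 2E.
F = 2E/3 = 82. Then V = -6 + E − F = -6 + 123 − 82 = 35.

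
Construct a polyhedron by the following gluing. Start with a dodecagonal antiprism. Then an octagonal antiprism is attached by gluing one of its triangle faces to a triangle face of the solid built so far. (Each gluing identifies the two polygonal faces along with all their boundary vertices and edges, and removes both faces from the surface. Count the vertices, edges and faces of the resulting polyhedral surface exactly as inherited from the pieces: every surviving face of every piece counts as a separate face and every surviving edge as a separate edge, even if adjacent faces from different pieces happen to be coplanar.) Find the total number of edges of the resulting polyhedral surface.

77

A dodecagonal antiprism: V=24, E=48, F=26.
Attach an octagonal antiprism (V=16, E=32, F=18) along a 3-gon: merge 3 vertices and 3 edges, delete both glued faces → V=37, E=77, F=42.
Check: V − E + F = 37 − 77 + 42 = 2.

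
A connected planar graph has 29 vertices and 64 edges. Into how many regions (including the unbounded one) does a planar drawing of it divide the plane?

37

Euler's formula for a connected plane graph: V − E + F = 2, so F = 2 − 29 + 64 = 37.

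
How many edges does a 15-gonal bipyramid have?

45

A bipyramid over an n-gon has 2n triangular faces and n + 2 vertices: V = 15 + 2 = 17, E = 3·15 = 45, F = 2·15 = 30.
Check: V − E + F = 17 − 45 + 30 = 2.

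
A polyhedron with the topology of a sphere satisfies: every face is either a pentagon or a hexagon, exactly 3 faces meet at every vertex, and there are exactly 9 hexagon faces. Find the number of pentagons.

12

Let x be the number of pentagons; then F = 9 + x.
Edge–face incidences: 2E = 6·9 + 5·x = 54 + 5x.
Every vertex has degree 3, so 3V = 2E.
Euler: V − E + F = 2 ⇒ (2E)/3 − E + (9 + x) = 2.
Multiply by 6: 2·(2E) − 3·(2E) + 6·(9 + x) = 12, i.e. 54 + 6x − (54 + 5x) = 12.
Collecting terms: x = 12.
Then 2E = 54 + 5·12 = 114, so E = 57, V = 2E/3 = 38, F = 9 + 12 = 21.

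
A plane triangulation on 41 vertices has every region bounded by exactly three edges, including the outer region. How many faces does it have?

In a plane triangulation 3F = 2E and V − E + F = 2, so F = 2V − 4 = 2·41 − 4 = 78.

78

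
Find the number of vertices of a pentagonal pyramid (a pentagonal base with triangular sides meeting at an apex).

A pyramid on an n-gon base has one n-gon and n triangles: V = 5 + 1 = 6, E = 2·5 = 10, F = 5 + 1 = 6.

6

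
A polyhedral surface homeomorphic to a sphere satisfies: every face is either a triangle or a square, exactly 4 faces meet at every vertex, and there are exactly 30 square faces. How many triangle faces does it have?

Let x be the number of triangles; then F = 30 + x.
Edge–face incidences: 2E = 4·30 + 3·x = 120 + 3x.
Every vertex has degree 4, so 4V = 2E.
Euler: V − E + F = 2 ⇒ (2E)/4 − E + (30 + x) = 2.
Multiply by 8: 2·(2E) − 4·(2E) + 8·(30 + x) = 16, i.e. 240 + 8x − 2·(120 + 3x) = 16.
Collecting terms: 2x = 16, so x = 8.
Then 2E = 120 + 3·8 = 144, so E = 72, V = 2E/4 = 36, F = 30 + 8 = 38.

8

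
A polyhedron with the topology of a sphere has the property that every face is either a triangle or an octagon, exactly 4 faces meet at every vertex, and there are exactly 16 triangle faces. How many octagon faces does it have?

Let x be the number of octagons; then F = 16 + x.
Edge–face incidences: 2E = 3·16 + 8·x = 48 + 8x.
Every vertex has degree 4, so 4V = 2E.
Euler: V − E + F = 2 ⇒ (2E)/4 − E + (16 + x) = 2.
Multiply by 8: 2·(2E) − 4·(2E) + 8·(16 + x) = 16, i.e. 128 + 8x − 2·(48 + 8x) = 16.
Collecting terms: −8x + 32 = 16, so −8x = −16, so x = 2.
Then 2E = 48 + 8·2 = 64, so E = 32, V = 2E/4 = 16, F = 16 + 2 = 18.

2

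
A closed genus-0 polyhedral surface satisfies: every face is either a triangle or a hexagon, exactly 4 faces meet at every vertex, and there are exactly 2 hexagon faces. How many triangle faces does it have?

Let x be the number of triangles; then F = 2 + x.
Edge–face incidences: 2E = 6·2 + 3·x = 12 + 3x.
Every vertex has degree 4, so 4V = 2E.
Euler: V − E + F = 2 ⇒ (2E)/4 − E + (2 + x) = 2.
Multiply by 8: 2·(2E) − 4·(2E) + 8·(2 + x) = 16, i.e. 16 + 8x − 2·(12 + 3x) = 16.
Collecting terms: 2x − 8 = 16, so 2x = 24, so x = 12.
Then 2E = 12 + 3·12 = 48, so E = 24, V = 2E/4 = 12, F = 2 + 12 = 14.

12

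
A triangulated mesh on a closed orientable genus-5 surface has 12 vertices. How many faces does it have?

χ = 2 − 2·5 = -8, and every face is a triangle so 3F = 2E.
V − E + F = -8 with E = 3F/2 gives 12 − (3/2 − 1)·F = -8, so F = 40 and E = 60.

40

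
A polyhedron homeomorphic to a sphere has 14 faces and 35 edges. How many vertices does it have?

Here V − E + F = 2.
V = 2 + E − F = 2 + 35 − 14 = 23.

23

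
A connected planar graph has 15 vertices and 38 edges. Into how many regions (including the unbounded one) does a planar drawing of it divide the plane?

Euler's formula for a connected plane graph: V − E + F = 2, so F = 2 − 15 + 38 = 25.

25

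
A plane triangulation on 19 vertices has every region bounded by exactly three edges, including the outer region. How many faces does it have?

In a plane triangulation 3F = 2E and V − E + F = 2, so F = 2V − 4 = 2·19 − 4 = 34.

34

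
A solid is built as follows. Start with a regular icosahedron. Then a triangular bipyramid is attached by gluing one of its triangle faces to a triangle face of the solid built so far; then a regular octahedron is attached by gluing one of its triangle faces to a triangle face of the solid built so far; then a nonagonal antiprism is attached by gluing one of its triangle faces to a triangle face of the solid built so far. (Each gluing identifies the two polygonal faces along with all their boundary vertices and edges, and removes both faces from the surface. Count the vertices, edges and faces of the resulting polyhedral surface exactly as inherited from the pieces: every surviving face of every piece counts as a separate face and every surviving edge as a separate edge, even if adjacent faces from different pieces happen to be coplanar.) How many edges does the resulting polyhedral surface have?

78

A regular icosahedron: V=12, E=30, F=20.
Attach a triangular bipyramid (V=5, E=9, F=6) along a 3-gon: merge 3 vertices and 3 edges, delete both glued faces → V=14, E=36, F=24.
Attach a regular octahedron (V=6, E=12, F=8) along a 3-gon: merge 3 vertices and 3 edges, delete both glued faces → V=17, E=45, F=30.
Attach a nonagonal antiprism (V=18, E=36, F=20) along a 3-gon: merge 3 vertices and 3 edges, delete both glued faces → V=32, E=78, F=48.
Check: V − E + F = 32 − 78 + 48 = 2.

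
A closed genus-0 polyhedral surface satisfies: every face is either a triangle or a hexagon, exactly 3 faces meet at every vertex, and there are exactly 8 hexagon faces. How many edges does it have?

Let x be the number of triangles; then F = 8 + x.
Edge–face incidences: 2E = 6·8 + 3·x = 48 + 3x.
Every vertex has degree 3, so 3V = 2E.
Euler: V − E + F = 2 ⇒ (2E)/3 − E + (8 + x) = 2.
Multiply by 6: 2·(2E) − 3·(2E) + 6·(8 + x) = 12, i.e. 48 + 6x − (48 + 3x) = 12.
Collecting terms: 3x = 12, so x = 4.
Then 2E = 48 + 3·4 = 60, so E = 30, V = 2E/3 = 20, F = 8 + 4 = 12.

30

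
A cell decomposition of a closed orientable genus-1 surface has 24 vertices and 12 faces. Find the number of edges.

36

For a closed orientable surface of genus 1, χ = 2 − 2·1 = 0.
E = V + F − (0) = 24 + 12 − (0) = 36.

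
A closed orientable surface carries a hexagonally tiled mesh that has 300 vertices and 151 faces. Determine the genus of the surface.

2

Every face is a hexagon, so 2E = 6·151 = 906, giving E = 453.
χ = V − E + F = 300 − 453 + 151 = -2.
For a closed orientable surface χ = 2 − 2g, so g = (2 − (-2))/2 = 2.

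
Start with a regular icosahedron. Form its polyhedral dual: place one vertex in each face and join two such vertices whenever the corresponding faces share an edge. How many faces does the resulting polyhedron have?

12

The base solid has V = 12, E = 30, F = 20.
The dual swaps V and F and preserves E: V′ = F = 20, E′ = E = 30, F′ = V = 12.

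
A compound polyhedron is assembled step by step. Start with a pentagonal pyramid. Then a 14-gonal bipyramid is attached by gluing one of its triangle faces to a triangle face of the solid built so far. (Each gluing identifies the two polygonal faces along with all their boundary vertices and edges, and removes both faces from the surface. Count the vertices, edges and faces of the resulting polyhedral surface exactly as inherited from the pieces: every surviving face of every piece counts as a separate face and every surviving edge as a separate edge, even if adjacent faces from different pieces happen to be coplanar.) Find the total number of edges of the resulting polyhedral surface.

49

A pentagonal pyramid: V=6, E=10, F=6.
Attach a 14-gonal bipyramid (V=16, E=42, F=28) along a 3-gon: merge 3 vertices and 3 edges, delete both glued faces → V=19, E=49, F=32.
Check: V − E + F = 19 − 49 + 32 = 2.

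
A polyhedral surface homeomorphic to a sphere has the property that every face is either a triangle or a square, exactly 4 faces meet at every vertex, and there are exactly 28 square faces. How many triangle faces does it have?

Let x be the number of triangles; then F = 28 + x.
Edge–face incidences: 2E = 4·28 + 3·x = 112 + 3x.
Every vertex has degree 4, so 4V = 2E.
Euler: V − E + F = 2 ⇒ (2E)/4 − E + (28 + x) = 2.
Multiply by 8: 2·(2E) − 4·(2E) + 8·(28 + x) = 16, i.e. 224 + 8x − 2·(112 + 3x) = 16.
Collecting terms: 2x = 16, so x = 8.
Then 2E = 112 + 3·8 = 136, so E = 68, V = 2E/4 = 34, F = 28 + 8 = 36.

8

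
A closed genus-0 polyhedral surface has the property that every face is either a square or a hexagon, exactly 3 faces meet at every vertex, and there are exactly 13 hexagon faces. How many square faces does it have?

Let x be the number of squares; then F = 13 + x.
Edge–face incidences: 2E = 6·13 + 4·x = 78 + 4x.
Every vertex has degree 3, so 3V = 2E.
Euler: V − E + F = 2 ⇒ (2E)/3 − E + (13 + x) = 2.
Multiply by 6: 2·(2E) − 3·(2E) + 6·(13 + x) = 12, i.e. 78 + 6x − (78 + 4x) = 12.
Collecting terms: 2x = 12, so x = 6.
Then 2E = 78 + 4·6 = 102, so E = 51, V = 2E/3 = 34, F = 13 + 6 = 19.

6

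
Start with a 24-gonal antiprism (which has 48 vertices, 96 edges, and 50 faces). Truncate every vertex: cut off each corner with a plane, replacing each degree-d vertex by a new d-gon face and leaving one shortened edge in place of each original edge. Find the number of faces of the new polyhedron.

Truncation replaces each original edge-end by a new vertex, so V′ = 2E = 192.
Each original edge survives, and each old vertex of degree d contributes d new edges; summing degrees gives Σd = 2E, so E′ = E + 2E = 3E = 288.
Each original face survives and each original vertex becomes one new face: F′ = F + V = 98.

98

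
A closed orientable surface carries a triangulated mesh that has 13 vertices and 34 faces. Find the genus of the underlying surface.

Every face is a triangle, so 2E = 3·34 = 102, giving E = 51.
χ = V − E + F = 13 − 51 + 34 = -4.
For a closed orientable surface χ = 2 − 2g, so g = (2 − (-4))/2 = 3.

3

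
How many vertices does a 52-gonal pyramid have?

A pyramid on an n-gon base has one n-gon and n triangles: V = 52 + 1 = 53, E = 2·52 = 104, F = 52 + 1 = 53.

53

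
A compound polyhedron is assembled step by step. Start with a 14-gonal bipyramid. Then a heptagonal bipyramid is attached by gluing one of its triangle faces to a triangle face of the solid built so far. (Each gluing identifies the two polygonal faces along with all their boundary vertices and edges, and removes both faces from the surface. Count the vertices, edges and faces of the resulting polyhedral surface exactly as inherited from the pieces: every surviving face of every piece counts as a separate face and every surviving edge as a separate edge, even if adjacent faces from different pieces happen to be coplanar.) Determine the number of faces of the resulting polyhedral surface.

40

A 14-gonal bipyramid: V=16, E=42, F=28.
Attach a heptagonal bipyramid (V=9, E=21, F=14) along a 3-gon: merge 3 vertices and 3 edges, delete both glued faces → V=22, E=60, F=40.
Check: V − E + F = 22 − 60 + 40 = 2.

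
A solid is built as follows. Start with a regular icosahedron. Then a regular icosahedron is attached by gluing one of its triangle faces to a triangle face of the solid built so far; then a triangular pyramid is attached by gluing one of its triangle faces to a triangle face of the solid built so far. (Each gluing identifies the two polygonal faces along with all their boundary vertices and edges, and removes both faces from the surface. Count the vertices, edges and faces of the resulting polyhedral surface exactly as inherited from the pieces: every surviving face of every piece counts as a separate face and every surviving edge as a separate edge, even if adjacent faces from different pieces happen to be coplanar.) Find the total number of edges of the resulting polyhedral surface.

A regular icosahedron: V=12, E=30, F=20.
Attach a regular icosahedron (V=12, E=30, F=20) along a 3-gon: merge 3 vertices and 3 edges, delete both glued faces → V=21, E=57, F=38.
Attach a triangular pyramid (V=4, E=6, F=4) along a 3-gon: merge 3 vertices and 3 edges, delete both glued faces → V=22, E=60, F=40.
Check: V − E + F = 22 − 60 + 40 = 2.

60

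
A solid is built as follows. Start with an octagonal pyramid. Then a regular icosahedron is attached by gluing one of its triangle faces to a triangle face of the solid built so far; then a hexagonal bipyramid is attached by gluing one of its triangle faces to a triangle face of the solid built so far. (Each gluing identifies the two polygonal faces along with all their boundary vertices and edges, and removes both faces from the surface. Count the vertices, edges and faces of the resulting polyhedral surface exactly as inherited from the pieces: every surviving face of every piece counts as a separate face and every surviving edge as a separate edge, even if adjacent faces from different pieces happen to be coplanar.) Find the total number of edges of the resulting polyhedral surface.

58

An octagonal pyramid: V=9, E=16, F=9.
Attach a regular icosahedron (V=12, E=30, F=20) along a 3-gon: merge 3 vertices and 3 edges, delete both glued faces → V=18, E=43, F=27.
Attach a hexagonal bipyramid (V=8, E=18, F=12) along a 3-gon: merge 3 vertices and 3 edges, delete both glued faces → V=23, E=58, F=37.
Check: V − E + F = 23 − 58 + 37 = 2.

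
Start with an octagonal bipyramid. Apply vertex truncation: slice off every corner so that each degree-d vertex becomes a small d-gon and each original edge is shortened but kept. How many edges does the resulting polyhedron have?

72

The base solid has V = 10, E = 24, F = 16.
Truncation replaces each original edge-end by a new vertex, so V′ = 2E = 48.
Each original edge survives, and each old vertex of degree d contributes d new edges; summing degrees gives Σd = 2E, so E′ = E + 2E = 3E = 72.
Each original face survives and each original vertex becomes one new face: F′ = F + V = 26.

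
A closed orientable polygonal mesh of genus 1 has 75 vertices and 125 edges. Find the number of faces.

For a closed orientable surface of genus 1, χ = 2 − 2·1 = 0.
F = 0 − V + E = 0 − 75 + 125 = 50.

50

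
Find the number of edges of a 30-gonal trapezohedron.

The n-trapezohedron (dual of the n-antiprism) has V = 2·30 + 2 = 62, E = 4·30 = 120, F = 2·30 = 60.

120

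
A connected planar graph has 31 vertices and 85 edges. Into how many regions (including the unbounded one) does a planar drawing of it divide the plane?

Euler's formula for a connected plane graph: V − E + F = 2, so F = 2 − 31 + 85 = 56.

56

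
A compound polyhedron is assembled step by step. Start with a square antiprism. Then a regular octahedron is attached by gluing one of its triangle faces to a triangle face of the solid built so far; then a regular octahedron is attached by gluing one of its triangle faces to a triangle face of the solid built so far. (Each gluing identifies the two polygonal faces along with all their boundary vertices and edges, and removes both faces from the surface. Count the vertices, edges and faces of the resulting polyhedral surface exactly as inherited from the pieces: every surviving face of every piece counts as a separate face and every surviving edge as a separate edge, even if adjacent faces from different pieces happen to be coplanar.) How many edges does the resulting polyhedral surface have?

34

A square antiprism: V=8, E=16, F=10.
Attach a regular octahedron (V=6, E=12, F=8) along a 3-gon: merge 3 vertices and 3 edges, delete both glued faces → V=11, E=25, F=16.
Attach a regular octahedron (V=6, E=12, F=8) along a 3-gon: merge 3 vertices and 3 edges, delete both glued faces → V=14, E=34, F=22.
Check: V − E + F = 14 − 34 + 22 = 2.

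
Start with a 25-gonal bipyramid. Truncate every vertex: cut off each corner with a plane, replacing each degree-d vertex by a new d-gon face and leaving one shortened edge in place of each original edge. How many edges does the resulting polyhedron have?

The base solid has V = 27, E = 75, F = 50.
Truncation replaces each original edge-end by a new vertex, so V′ = 2E = 150.
Each original edge survives, and each old vertex of degree d contributes d new edges; summing degrees gives Σd = 2E, so E′ = E + 2E = 3E = 225.
Each original face survives and each original vertex becomes one new face: F′ = F + V = 77.

225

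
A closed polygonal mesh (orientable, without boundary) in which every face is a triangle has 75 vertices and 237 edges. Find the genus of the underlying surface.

Every face is a triangle and each edge borders two faces, so 3F = 2·237, giving F = 158.
χ = V − E + F = 75 − 237 + 158 = -4.
For a closed orientable surface χ = 2 − 2g, so g = (2 − (-4))/2 = 3.

3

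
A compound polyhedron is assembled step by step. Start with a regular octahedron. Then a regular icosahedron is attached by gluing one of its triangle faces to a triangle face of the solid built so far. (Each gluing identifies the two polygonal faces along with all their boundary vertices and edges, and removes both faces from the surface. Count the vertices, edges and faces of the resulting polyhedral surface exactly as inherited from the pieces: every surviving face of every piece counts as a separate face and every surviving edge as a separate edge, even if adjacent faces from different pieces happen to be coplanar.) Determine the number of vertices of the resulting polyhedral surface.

A regular octahedron: V=6, E=12, F=8.
Attach a regular icosahedron (V=12, E=30, F=20) along a 3-gon: merge 3 vertices and 3 edges, delete both glued faces → V=15, E=39, F=26.
Check: V − E + F = 15 − 39 + 26 = 2.

15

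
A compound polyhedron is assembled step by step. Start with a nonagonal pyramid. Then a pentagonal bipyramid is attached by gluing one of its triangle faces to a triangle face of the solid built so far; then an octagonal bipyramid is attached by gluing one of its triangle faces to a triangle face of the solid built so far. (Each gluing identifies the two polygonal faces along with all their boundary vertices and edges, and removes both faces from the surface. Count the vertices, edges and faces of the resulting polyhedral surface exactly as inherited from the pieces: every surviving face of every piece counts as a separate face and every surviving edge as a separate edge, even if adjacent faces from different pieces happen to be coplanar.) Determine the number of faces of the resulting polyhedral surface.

32

A nonagonal pyramid: V=10, E=18, F=10.
Attach a pentagonal bipyramid (V=7, E=15, F=10) along a 3-gon: merge 3 vertices and 3 edges, delete both glued faces → V=14, E=30, F=18.
Attach an octagonal bipyramid (V=10, E=24, F=16) along a 3-gon: merge 3 vertices and 3 edges, delete both glued faces → V=21, E=51, F=32.
Check: V − E + F = 21 − 51 + 32 = 2.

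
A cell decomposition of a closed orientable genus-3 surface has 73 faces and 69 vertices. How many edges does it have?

146

For a closed orientable surface of genus 3, χ = 2 − 2·3 = -4.
E = V + F − (-4) = 69 + 73 − (-4) = 146.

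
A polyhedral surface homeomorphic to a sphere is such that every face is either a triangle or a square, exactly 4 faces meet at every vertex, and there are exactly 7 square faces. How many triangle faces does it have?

Let x be the number of triangles; then F = 7 + x.
Edge–face incidences: 2E = 4·7 + 3·x = 28 + 3x.
Every vertex has degree 4, so 4V = 2E.
Euler: V − E + F = 2 ⇒ (2E)/4 − E + (7 + x) = 2.
Multiply by 8: 2·(2E) − 4·(2E) + 8·(7 + x) = 16, i.e. 56 + 8x − 2·(28 + 3x) = 16.
Collecting terms: 2x = 16, so x = 8.
Then 2E = 28 + 3·8 = 52, so E = 26, V = 2E/4 = 13, F = 7 + 8 = 15.

8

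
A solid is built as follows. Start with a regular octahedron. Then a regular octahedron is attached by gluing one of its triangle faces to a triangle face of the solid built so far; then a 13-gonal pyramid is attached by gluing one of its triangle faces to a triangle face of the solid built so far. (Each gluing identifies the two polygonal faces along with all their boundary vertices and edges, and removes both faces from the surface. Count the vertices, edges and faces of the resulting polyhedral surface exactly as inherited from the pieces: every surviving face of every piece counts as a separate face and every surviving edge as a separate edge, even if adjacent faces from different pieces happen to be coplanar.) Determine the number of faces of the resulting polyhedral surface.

26

A regular octahedron: V=6, E=12, F=8.
Attach a regular octahedron (V=6, E=12, F=8) along a 3-gon: merge 3 vertices and 3 edges, delete both glued faces → V=9, E=21, F=14.
Attach a 13-gonal pyramid (V=14, E=26, F=14) along a 3-gon: merge 3 vertices and 3 edges, delete both glued faces → V=20, E=44, F=26.
Check: V − E + F = 20 − 44 + 26 = 2.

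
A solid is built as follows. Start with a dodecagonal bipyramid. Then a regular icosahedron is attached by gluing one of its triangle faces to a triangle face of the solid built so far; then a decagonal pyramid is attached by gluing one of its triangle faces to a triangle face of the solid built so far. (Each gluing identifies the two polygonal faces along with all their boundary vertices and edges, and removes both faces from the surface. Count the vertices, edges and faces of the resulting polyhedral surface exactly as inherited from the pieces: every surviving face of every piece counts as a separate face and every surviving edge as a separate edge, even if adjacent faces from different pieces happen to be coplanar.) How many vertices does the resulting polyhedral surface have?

31

A dodecagonal bipyramid: V=14, E=36, F=24.
Attach a regular icosahedron (V=12, E=30, F=20) along a 3-gon: merge 3 vertices and 3 edges, delete both glued faces → V=23, E=63, F=42.
Attach a decagonal pyramid (V=11, E=20, F=11) along a 3-gon: merge 3 vertices and 3 edges, delete both glued faces → V=31, E=80, F=51.
Check: V − E + F = 31 − 80 + 51 = 2.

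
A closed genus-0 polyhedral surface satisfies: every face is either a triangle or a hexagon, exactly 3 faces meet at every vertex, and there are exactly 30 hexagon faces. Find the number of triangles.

Let x be the number of triangles; then F = 30 + x.
Edge–face incidences: 2E = 6·30 + 3·x = 180 + 3x.
Every vertex has degree 3, so 3V = 2E.
Euler: V − E + F = 2 ⇒ (2E)/3 − E + (30 + x) = 2.
Multiply by 6: 2·(2E) − 3·(2E) + 6·(30 + x) = 12, i.e. 180 + 6x − (180 + 3x) = 12.
Collecting terms: 3x = 12, so x = 4.
Then 2E = 180 + 3·4 = 192, so E = 96, V = 2E/3 = 64, F = 30 + 4 = 34.

4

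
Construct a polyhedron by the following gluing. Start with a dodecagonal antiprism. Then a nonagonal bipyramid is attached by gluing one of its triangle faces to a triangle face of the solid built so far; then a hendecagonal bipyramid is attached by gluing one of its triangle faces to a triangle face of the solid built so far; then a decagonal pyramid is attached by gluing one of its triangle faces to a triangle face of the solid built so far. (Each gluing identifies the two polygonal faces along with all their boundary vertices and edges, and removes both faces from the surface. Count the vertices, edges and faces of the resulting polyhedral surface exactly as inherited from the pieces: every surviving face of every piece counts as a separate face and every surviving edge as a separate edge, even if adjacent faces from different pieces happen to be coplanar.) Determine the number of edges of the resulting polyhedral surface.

A dodecagonal antiprism: V=24, E=48, F=26.
Attach a nonagonal bipyramid (V=11, E=27, F=18) along a 3-gon: merge 3 vertices and 3 edges, delete both glued faces → V=32, E=72, F=42.
Attach a hendecagonal bipyramid (V=13, E=33, F=22) along a 3-gon: merge 3 vertices and 3 edges, delete both glued faces → V=42, E=102, F=62.
Attach a decagonal pyramid (V=11, E=20, F=11) along a 3-gon: merge 3 vertices and 3 edges, delete both glued faces → V=50, E=119, F=71.
Check: V − E + F = 50 − 119 + 71 = 2.

119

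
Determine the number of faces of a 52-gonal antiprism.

An antiprism on an n-gon has two n-gon caps and 2n triangles: V = 2·52 = 104, E = 4·52 = 208, F = 2·52 + 2 = 106.
Check: V − E + F = 104 − 208 + 106 = 2.

106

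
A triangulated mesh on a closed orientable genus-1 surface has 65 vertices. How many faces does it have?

130

χ = 2 − 2·1 = 0, and every face is a triangle so 3F = 2E.
V − E + F = 0 with E = 3F/2 gives 65 − (3/2 − 1)·F = 0, so F = 130 and E = 195.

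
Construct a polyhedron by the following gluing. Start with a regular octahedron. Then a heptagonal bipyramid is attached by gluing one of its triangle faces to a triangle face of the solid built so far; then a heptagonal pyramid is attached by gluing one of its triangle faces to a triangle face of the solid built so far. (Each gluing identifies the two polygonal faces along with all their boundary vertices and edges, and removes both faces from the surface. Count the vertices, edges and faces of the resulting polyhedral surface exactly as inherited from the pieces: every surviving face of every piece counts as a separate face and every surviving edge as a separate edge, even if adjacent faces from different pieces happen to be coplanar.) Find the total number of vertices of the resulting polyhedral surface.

A regular octahedron: V=6, E=12, F=8.
Attach a heptagonal bipyramid (V=9, E=21, F=14) along a 3-gon: merge 3 vertices and 3 edges, delete both glued faces → V=12, E=30, F=20.
Attach a heptagonal pyramid (V=8, E=14, F=8) along a 3-gon: merge 3 vertices and 3 edges, delete both glued faces → V=17, E=41, F=26.
Check: V − E + F = 17 − 41 + 26 = 2.

17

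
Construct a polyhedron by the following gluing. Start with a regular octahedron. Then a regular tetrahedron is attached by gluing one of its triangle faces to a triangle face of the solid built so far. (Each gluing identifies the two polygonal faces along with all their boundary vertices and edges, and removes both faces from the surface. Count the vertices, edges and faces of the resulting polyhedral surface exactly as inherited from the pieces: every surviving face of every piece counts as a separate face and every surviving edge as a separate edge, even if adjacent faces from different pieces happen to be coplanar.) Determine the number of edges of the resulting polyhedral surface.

A regular octahedron: V=6, E=12, F=8.
Attach a regular tetrahedron (V=4, E=6, F=4) along a 3-gon: merge 3 vertices and 3 edges, delete both glued faces → V=7, E=15, F=10.
Check: V − E + F = 7 − 15 + 10 = 2.

15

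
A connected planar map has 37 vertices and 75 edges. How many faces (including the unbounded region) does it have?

40

Euler's formula for a connected plane graph: V − E + F = 2, so F = 2 − 37 + 75 = 40.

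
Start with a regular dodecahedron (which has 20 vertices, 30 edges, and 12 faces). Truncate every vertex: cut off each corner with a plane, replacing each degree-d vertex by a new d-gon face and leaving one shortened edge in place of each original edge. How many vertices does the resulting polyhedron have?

60

Truncation replaces each original edge-end by a new vertex, so V′ = 2E = 60.
Each original edge survives, and each old vertex of degree d contributes d new edges; summing degrees gives Σd = 2E, so E′ = E + 2E = 3E = 90.
Each original face survives and each original vertex becomes one new face: F′ = F + V = 32.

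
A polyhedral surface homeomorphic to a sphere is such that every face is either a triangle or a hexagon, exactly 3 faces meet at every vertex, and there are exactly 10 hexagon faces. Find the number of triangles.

4

Let x be the number of triangles; then F = 10 + x.
Edge–face incidences: 2E = 6·10 + 3·x = 60 + 3x.
Every vertex has degree 3, so 3V = 2E.
Euler: V − E + F = 2 ⇒ (2E)/3 − E + (10 + x) = 2.
Multiply by 6: 2·(2E) − 3·(2E) + 6·(10 + x) = 12, i.e. 60 + 6x − (60 + 3x) = 12.
Collecting terms: 3x = 12, so x = 4.
Then 2E = 60 + 3·4 = 72, so E = 36, V = 2E/3 = 24, F = 10 + 4 = 14.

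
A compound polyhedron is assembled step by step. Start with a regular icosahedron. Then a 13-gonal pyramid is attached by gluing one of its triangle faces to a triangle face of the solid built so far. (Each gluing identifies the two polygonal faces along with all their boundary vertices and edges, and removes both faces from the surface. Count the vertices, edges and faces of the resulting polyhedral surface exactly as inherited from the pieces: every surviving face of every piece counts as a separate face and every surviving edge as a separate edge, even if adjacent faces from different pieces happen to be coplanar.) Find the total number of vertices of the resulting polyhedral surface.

23

A regular icosahedron: V=12, E=30, F=20.
Attach a 13-gonal pyramid (V=14, E=26, F=14) along a 3-gon: merge 3 vertices and 3 edges, delete both glued faces → V=23, E=53, F=32.
Check: V − E + F = 23 − 53 + 32 = 2.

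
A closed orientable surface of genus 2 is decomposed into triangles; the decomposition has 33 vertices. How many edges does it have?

χ = 2 − 2·2 = -2, and every face is a triangle so 3F = 2E.
V − E + F = -2 with E = 3F/2 gives 33 − (3/2 − 1)·F = -2, so F = 70 and E = 105.

105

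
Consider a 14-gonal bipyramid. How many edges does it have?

42

A bipyramid over an n-gon has 2n triangular faces and n + 2 vertices: V = 14 + 2 = 16, E = 3·14 = 42, F = 2·14 = 28.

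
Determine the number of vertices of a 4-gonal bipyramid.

A bipyramid over an n-gon has 2n triangular faces and n + 2 vertices: V = 4 + 2 = 6, E = 3·4 = 12, F = 2·4 = 8.

6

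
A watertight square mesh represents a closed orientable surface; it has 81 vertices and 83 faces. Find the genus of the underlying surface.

2

Every face is a square, so 2E = 4·83 = 332, giving E = 166.
χ = V − E + F = 81 − 166 + 83 = -2.
For a closed orientable surface χ = 2 − 2g, so g = (2 − (-2))/2 = 2.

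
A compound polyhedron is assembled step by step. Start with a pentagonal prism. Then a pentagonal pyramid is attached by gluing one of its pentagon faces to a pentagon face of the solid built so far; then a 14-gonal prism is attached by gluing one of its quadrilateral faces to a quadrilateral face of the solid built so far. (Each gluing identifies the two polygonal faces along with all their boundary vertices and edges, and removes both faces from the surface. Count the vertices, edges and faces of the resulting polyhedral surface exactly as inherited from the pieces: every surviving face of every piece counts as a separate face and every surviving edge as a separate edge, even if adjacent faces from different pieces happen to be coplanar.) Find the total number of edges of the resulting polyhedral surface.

A pentagonal prism: V=10, E=15, F=7.
Attach a pentagonal pyramid (V=6, E=10, F=6) along a 5-gon: merge 5 vertices and 5 edges, delete both glued faces → V=11, E=20, F=11.
Attach a 14-gonal prism (V=28, E=42, F=16) along a 4-gon: merge 4 vertices and 4 edges, delete both glued faces → V=35, E=58, F=25.
Check: V − E + F = 35 − 58 + 25 = 2.

58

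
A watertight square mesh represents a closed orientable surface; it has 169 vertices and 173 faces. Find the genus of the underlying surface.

3

Every face is a square, so 2E = 4·173 = 692, giving E = 346.
χ = V − E + F = 169 − 346 + 173 = -4.
For a closed orientable surface χ = 2 − 2g, so g = (2 − (-4))/2 = 3.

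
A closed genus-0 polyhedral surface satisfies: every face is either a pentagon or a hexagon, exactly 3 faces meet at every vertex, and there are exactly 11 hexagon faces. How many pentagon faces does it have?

Let x be the number of pentagons; then F = 11 + x.
Edge–face incidences: 2E = 6·11 + 5·x = 66 + 5x.
Every vertex has degree 3, so 3V = 2E.
Euler: V − E + F = 2 ⇒ (2E)/3 − E + (11 + x) = 2.
Multiply by 6: 2·(2E) − 3·(2E) + 6·(11 + x) = 12, i.e. 66 + 6x − (66 + 5x) = 12.
Collecting terms: x = 12.
Then 2E = 66 + 5·12 = 126, so E = 63, V = 2E/3 = 42, F = 11 + 12 = 23.

12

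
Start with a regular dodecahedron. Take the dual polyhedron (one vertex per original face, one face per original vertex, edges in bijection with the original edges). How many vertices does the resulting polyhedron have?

The base solid has V = 20, E = 30, F = 12.
The dual swaps V and F and preserves E: V′ = F = 12, E′ = E = 30, F′ = V = 20.

12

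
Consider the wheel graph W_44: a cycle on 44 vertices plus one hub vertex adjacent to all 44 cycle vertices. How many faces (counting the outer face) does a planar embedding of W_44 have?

W_44 has V = 44 + 1 = 45 vertices and E = 2·44 = 88 edges.
By Euler's formula F = 2 − V + E = 2 − 45 + 88 = 45.

45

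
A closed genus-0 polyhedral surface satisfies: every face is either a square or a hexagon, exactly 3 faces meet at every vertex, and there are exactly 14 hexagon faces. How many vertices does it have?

36

Let x be the number of squares; then F = 14 + x.
Edge–face incidences: 2E = 6·14 + 4·x = 84 + 4x.
Every vertex has degree 3, so 3V = 2E.
Euler: V − E + F = 2 ⇒ (2E)/3 − E + (14 + x) = 2.
Multiply by 6: 2·(2E) − 3·(2E) + 6·(14 + x) = 12, i.e. 84 + 6x − (84 + 4x) = 12.
Collecting terms: 2x = 12, so x = 6.
Then 2E = 84 + 4·6 = 108, so E = 54, V = 2E/3 = 36, F = 14 + 6 = 20.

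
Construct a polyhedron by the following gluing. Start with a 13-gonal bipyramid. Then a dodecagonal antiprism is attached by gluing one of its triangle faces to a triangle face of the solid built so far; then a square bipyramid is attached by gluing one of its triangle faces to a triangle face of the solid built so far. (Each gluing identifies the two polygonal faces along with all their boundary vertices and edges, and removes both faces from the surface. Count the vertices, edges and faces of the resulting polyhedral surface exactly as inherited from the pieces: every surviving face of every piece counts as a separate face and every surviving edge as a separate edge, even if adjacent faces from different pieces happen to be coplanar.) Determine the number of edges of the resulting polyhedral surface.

A 13-gonal bipyramid: V=15, E=39, F=26.
Attach a dodecagonal antiprism (V=24, E=48, F=26) along a 3-gon: merge 3 vertices and 3 edges, delete both glued faces → V=36, E=84, F=50.
Attach a square bipyramid (V=6, E=12, F=8) along a 3-gon: merge 3 vertices and 3 edges, delete both glued faces → V=39, E=93, F=56.
Check: V − E + F = 39 − 93 + 56 = 2.

93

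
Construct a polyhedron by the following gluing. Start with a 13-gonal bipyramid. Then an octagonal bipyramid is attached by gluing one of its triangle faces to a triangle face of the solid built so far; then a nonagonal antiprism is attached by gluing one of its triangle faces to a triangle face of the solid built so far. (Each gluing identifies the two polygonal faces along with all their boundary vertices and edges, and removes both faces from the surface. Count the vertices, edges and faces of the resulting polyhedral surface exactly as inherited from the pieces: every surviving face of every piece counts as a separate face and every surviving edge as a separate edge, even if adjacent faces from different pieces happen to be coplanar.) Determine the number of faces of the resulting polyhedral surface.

58

A 13-gonal bipyramid: V=15, E=39, F=26.
Attach an octagonal bipyramid (V=10, E=24, F=16) along a 3-gon: merge 3 vertices and 3 edges, delete both glued faces → V=22, E=60, F=40.
Attach a nonagonal antiprism (V=18, E=36, F=20) along a 3-gon: merge 3 vertices and 3 edges, delete both glued faces → V=37, E=93, F=58.
Check: V − E + F = 37 − 93 + 58 = 2.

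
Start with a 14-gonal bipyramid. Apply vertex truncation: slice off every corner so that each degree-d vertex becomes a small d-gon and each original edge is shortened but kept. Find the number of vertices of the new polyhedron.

84

The base solid has V = 16, E = 42, F = 28.
Truncation replaces each original edge-end by a new vertex, so V′ = 2E = 84.
Each original edge survives, and each old vertex of degree d contributes d new edges; summing degrees gives Σd = 2E, so E′ = E + 2E = 3E = 126.
Each original face survives and each original vertex becomes one new face: F′ = F + V = 44.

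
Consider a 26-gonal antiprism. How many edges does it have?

104

An antiprism on an n-gon has two n-gon caps and 2n triangles: V = 2·26 = 52, E = 4·26 = 104, F = 2·26 + 2 = 54.
Check: V − E + F = 52 − 104 + 54 = 2.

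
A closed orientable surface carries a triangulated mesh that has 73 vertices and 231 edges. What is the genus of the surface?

3

Every face is a triangle and each edge borders two faces, so 3F = 2·231, giving F = 154.
χ = V − E + F = 73 − 231 + 154 = -4.
For a closed orientable surface χ = 2 − 2g, so g = (2 − (-4))/2 = 3.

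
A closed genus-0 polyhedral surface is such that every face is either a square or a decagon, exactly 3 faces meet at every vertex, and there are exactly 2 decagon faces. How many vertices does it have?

Let x be the number of squares; then F = 2 + x.
Edge–face incidences: 2E = 10·2 + 4·x = 20 + 4x.
Every vertex has degree 3, so 3V = 2E.
Euler: V − E + F = 2 ⇒ (2E)/3 − E + (2 + x) = 2.
Multiply by 6: 2·(2E) − 3·(2E) + 6·(2 + x) = 12, i.e. 12 + 6x − (20 + 4x) = 12.
Collecting terms: 2x − 8 = 12, so 2x = 20, so x = 10.
Then 2E = 20 + 4·10 = 60, so E = 30, V = 2E/3 = 20, F = 2 + 10 = 12.

20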